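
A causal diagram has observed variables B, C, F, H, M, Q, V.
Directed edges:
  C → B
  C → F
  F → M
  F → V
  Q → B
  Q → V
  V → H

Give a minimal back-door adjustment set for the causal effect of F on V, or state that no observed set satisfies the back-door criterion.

F→V: minimal back-door set ∅.

desc(F)\{F}={H,M,V}; candidates ⊆ {B,C,Q}.
∅: F⊥V given ∅ in G with F→· removed — back-door holds.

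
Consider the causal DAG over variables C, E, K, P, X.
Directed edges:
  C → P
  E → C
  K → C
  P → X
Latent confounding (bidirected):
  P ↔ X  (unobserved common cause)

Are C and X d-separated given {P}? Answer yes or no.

No — C and X are d-connected given {P}.

Bayes-Ball from C | {P} reaches {E,K,X}.
X ∈ reach(C|{P}) ⇒ C ⊥̸ X | {P}.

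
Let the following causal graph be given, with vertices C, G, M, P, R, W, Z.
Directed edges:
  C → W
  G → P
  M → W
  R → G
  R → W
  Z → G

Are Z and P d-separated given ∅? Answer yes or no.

Bayes-Ball from Z | ∅ reaches {G,P}.
P ∈ reach(Z|∅) ⇒ Z ⊥̸ P | ∅.

No — Z and P are d-connected given ∅.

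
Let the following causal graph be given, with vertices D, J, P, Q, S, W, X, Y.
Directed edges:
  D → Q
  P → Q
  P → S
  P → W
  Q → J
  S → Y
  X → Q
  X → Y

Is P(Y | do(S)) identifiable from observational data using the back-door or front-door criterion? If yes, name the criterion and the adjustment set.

desc(S)\{S}={Y}; candidates ⊆ {D,J,P,Q,W,X}.
∅: S⊥Y given ∅ in G with S→· removed — back-door holds.
P(Y|do(S)) = P(Y|S) — no adjustment needed.

P(Y|do(S)): backdoor, adjust for ∅.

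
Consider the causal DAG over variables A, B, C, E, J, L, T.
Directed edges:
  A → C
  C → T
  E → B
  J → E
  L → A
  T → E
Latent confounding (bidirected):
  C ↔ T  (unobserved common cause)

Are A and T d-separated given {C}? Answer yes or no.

No — A and T are d-connected given {C}.

Bayes-Ball from A | {C} reaches {B,E,L,T}.
T ∈ reach(A|{C}) ⇒ A ⊥̸ T | {C}.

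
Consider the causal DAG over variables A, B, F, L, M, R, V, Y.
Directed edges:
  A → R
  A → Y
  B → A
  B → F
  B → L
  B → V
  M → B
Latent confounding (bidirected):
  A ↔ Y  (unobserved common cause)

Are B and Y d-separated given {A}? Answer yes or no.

Bayes-Ball from B | {A} reaches {F,L,M,V,Y}.
Y ∈ reach(B|{A}) ⇒ B ⊥̸ Y | {A}.

No — B and Y are d-connected given {A}.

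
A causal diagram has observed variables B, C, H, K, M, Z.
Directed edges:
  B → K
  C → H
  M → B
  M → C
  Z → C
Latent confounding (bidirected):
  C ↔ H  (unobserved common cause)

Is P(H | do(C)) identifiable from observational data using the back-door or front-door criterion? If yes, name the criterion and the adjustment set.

P(H|do(C)): not identifiable (no BD/FD set).

desc(C)\{C}={H}; candidates ⊆ {B,K,M,Z}.
C↔H: latent back-door arc(s) into C.
size 0: {}; under {} C still reaches {B,H,K,M,Z} ∋ H.
size 1: {B}, {K}, {M} …(+1); under {B} C still reaches {H,M,Z} ∋ H.
size 2: {B,K}, {B,M}, {B,Z} …(+3); under {B,K} C still reaches {H,M,Z} ∋ H.
C↔H cannot be blocked by any observed set — no back-door set.
No mediator lies on a directed C→…→H path.
Neither criterion identifies P(H|do(C)) in this graph.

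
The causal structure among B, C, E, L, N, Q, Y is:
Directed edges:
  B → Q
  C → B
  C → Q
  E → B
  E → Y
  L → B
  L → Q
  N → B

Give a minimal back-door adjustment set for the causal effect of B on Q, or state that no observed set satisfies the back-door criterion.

desc(B)\{B}={Q}; candidates ⊆ {C,E,L,N,Y}.
size 0: {}; under {} B still reaches {C,E,L,N,Q,Y} ∋ Q.
size 1: {C}, {E}, {L} …(+2); under {C} B still reaches {E,L,N,Q,Y} ∋ Q.
{C,L}: B⊥Q given {C,L} in G with B→· removed — back-door holds.

B→Q: minimal back-door set {C, L}.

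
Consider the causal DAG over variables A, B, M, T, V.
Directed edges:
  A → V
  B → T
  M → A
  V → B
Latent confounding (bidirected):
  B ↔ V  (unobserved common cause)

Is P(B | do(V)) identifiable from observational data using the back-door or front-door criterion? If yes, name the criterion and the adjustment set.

P(B|do(V)): not identifiable (no BD/FD set).

desc(V)\{V}={B,T}; candidates ⊆ {A,M}.
V↔B: latent back-door arc(s) into V.
size 0: {}; under {} V still reaches {A,B,M,T} ∋ B.
size 1: {A}, {M}; under {A} V still reaches {B,T} ∋ B.
size 2: {A,M}; under {A,M} V still reaches {B,T} ∋ B.
V↔B cannot be blocked by any observed set — no back-door set.
No mediator lies on a directed V→…→B path.
Neither criterion identifies P(B|do(V)) in this graph.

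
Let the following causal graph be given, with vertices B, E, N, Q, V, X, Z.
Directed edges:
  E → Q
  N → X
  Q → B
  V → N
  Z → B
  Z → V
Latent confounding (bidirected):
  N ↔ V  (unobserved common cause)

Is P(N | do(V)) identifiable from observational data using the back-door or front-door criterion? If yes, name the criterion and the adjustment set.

P(N|do(V)): not identifiable (no BD/FD set).

desc(V)\{V}={N,X}; candidates ⊆ {B,E,Q,Z}.
V↔N: latent back-door arc(s) into V.
size 0: {}; under {} V still reaches {B,N,X,Z} ∋ N.
size 1: {B}, {E}, {Q} …(+1); under {B} V still reaches {E,N,Q,X,Z} ∋ N.
size 2: {B,E}, {B,Q}, {B,Z} …(+3); under {B,E} V still reaches {N,Q,X,Z} ∋ N.
V↔N cannot be blocked by any observed set — no back-door set.
No mediator lies on a directed V→…→N path.
Neither criterion identifies P(N|do(V)) in this graph.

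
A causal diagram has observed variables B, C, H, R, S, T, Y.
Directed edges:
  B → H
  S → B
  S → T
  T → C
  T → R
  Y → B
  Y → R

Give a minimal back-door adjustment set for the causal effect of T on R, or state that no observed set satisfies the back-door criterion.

desc(T)\{T}={C,R}; candidates ⊆ {B,H,S,Y}.
∅: T⊥R given ∅ in G with T→· removed — back-door holds.

T→R: minimal back-door set ∅.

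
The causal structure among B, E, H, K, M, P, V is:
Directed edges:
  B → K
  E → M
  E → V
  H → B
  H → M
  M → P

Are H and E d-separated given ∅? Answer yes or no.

Yes — H ⊥ E | ∅.

Bayes-Ball from H | ∅ reaches {B,K,M,P}.
E ∉ reach(H|∅) ⇒ H ⊥ E | ∅.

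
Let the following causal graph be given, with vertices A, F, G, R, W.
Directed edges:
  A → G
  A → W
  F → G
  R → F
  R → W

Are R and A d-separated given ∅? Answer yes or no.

Bayes-Ball from R | ∅ reaches {F,G,W}.
A ∉ reach(R|∅) ⇒ R ⊥ A | ∅.

Yes — R ⊥ A | ∅.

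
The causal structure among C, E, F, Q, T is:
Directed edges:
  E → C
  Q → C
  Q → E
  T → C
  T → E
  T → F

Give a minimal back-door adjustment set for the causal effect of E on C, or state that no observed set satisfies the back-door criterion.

desc(E)\{E}={C}; candidates ⊆ {F,Q,T}.
size 0: {}; under {} E still reaches {C,F,Q,T} ∋ C.
size 1: {F}, {Q}, {T}; under {F} E still reaches {C,Q,T} ∋ C.
{Q,T}: E⊥C given {Q,T} in G with E→· removed — back-door holds.

E→C: minimal back-door set {Q, T}.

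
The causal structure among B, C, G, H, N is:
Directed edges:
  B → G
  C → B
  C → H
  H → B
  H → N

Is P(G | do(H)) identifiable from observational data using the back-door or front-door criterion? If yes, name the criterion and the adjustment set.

P(G|do(H)): backdoor, adjust for {C}.

desc(H)\{H}={B,G,N}; candidates ⊆ {C}.
size 0: {}; under {} H still reaches {B,C,G} ∋ G.
{C}: H⊥G given {C} in G with H→· removed — back-door holds.
P(G|do(H)) = Σ_{C} P(G|H,C)·P(C).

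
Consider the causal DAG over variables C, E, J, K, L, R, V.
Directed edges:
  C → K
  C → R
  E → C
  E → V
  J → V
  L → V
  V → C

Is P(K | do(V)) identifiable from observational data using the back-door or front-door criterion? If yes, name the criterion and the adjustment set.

desc(V)\{V}={C,K,R}; candidates ⊆ {E,J,L}.
size 0: {}; under {} V still reaches {C,E,J,K,L,R} ∋ K.
{E}: V⊥K given {E} in G with V→· removed — back-door holds.
P(K|do(V)) = Σ_{E} P(K|V,E)·P(E).

P(K|do(V)): backdoor, adjust for {E}.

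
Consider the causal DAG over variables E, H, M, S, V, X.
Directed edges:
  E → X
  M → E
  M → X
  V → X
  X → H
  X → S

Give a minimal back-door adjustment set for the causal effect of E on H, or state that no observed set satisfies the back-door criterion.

E→H: minimal back-door set {M}.

desc(E)\{E}={H,S,X}; candidates ⊆ {M,V}.
size 0: {}; under {} E still reaches {H,M,S,X} ∋ H.
{M}: E⊥H given {M} in G with E→· removed — back-door holds.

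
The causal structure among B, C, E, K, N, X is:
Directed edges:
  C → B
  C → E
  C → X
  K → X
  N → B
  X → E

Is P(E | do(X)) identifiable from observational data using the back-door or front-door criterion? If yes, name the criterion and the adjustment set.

desc(X)\{X}={E}; candidates ⊆ {B,C,K,N}.
size 0: {}; under {} X still reaches {B,C,E,K} ∋ E.
{C}: X⊥E given {C} in G with X→· removed — back-door holds.
P(E|do(X)) = Σ_{C} P(E|X,C)·P(C).

P(E|do(X)): backdoor, adjust for {C}.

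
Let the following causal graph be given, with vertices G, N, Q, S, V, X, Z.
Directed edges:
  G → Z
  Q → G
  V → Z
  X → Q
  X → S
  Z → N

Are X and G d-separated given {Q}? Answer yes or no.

Yes — X ⊥ G | {Q}.

Bayes-Ball from X | {Q} reaches {S}.
G ∉ reach(X|{Q}) ⇒ X ⊥ G | {Q}.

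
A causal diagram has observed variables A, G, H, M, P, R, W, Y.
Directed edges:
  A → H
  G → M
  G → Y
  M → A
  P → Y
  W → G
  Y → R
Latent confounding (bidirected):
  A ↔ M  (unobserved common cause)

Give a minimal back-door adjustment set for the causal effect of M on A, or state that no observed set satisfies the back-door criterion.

desc(M)\{M}={A,H}; candidates ⊆ {G,P,R,W,Y}.
M↔A: latent back-door arc(s) into M.
size 0: {}; under {} M still reaches {A,G,H,R,W,Y} ∋ A.
size 1: {G}, {P}, {R} …(+2); under {G} M still reaches {A,H} ∋ A.
size 2: {G,P}, {G,R}, {G,W} …(+7); under {G,P} M still reaches {A,H} ∋ A.
M↔A cannot be blocked by any observed set — no back-door set.

M→A: no observed back-door set.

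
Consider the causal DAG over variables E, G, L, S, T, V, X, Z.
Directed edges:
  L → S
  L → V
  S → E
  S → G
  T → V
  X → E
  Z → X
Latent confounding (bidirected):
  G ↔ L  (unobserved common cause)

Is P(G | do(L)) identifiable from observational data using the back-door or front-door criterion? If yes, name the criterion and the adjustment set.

desc(L)\{L}={E,G,S,V}; candidates ⊆ {T,X,Z}.
L↔G: latent back-door arc(s) into L.
size 0: {}; under {} L still reaches {G} ∋ G.
size 1: {T}, {X}, {Z}; under {T} L still reaches {G} ∋ G.
size 2: {T,X}, {T,Z}, {X,Z}; under {T,X} L still reaches {G} ∋ G.
L↔G cannot be blocked by any observed set — no back-door set.
{S}: (i) intercepts every directed L→G path; (ii) no back-door L→{S}; (iii) {L} blocks every back-door {S}→G. Front-door holds.
P(G|do(L)) = Σ_{S} P(S|L) Σ_{L'} P(G|S,L')P(L').

P(G|do(L)): frontdoor, adjust for {S}.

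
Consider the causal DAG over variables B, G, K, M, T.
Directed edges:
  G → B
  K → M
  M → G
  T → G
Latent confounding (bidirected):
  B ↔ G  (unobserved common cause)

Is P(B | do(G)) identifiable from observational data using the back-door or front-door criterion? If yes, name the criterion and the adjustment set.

desc(G)\{G}={B}; candidates ⊆ {K,M,T}.
G↔B: latent back-door arc(s) into G.
size 0: {}; under {} G still reaches {B,K,M,T} ∋ B.
size 1: {K}, {M}, {T}; under {K} G still reaches {B,M,T} ∋ B.
size 2: {K,M}, {K,T}, {M,T}; under {K,M} G still reaches {B,T} ∋ B.
G↔B cannot be blocked by any observed set — no back-door set.
No mediator lies on a directed G→…→B path.
Neither criterion identifies P(B|do(G)) in this graph.

P(B|do(G)): not identifiable (no BD/FD set).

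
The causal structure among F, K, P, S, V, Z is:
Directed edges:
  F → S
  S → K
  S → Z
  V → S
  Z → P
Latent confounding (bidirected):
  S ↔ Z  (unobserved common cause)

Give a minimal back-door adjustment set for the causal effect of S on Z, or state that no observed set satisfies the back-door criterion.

S→Z: no observed back-door set.

desc(S)\{S}={K,P,Z}; candidates ⊆ {F,V}.
S↔Z: latent back-door arc(s) into S.
size 0: {}; under {} S still reaches {F,P,V,Z} ∋ Z.
size 1: {F}, {V}; under {F} S still reaches {P,V,Z} ∋ Z.
size 2: {F,V}; under {F,V} S still reaches {P,Z} ∋ Z.
S↔Z cannot be blocked by any observed set — no back-door set.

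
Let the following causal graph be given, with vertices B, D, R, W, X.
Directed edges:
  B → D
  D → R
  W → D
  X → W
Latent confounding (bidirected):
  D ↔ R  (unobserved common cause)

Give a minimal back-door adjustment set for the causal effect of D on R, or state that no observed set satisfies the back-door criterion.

D→R: no observed back-door set.

desc(D)\{D}={R}; candidates ⊆ {B,W,X}.
D↔R: latent back-door arc(s) into D.
size 0: {}; under {} D still reaches {B,R,W,X} ∋ R.
size 1: {B}, {W}, {X}; under {B} D still reaches {R,W,X} ∋ R.
size 2: {B,W}, {B,X}, {W,X}; under {B,W} D still reaches {R} ∋ R.
D↔R cannot be blocked by any observed set — no back-door set.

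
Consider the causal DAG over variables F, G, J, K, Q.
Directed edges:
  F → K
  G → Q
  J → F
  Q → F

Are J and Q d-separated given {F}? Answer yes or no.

Bayes-Ball from J | {F} reaches {G,Q}.
Q ∈ reach(J|{F}) ⇒ J ⊥̸ Q | {F}.

No — J and Q are d-connected given {F}.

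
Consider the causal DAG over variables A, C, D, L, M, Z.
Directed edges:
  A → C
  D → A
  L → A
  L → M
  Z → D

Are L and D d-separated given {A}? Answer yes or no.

Bayes-Ball from L | {A} reaches {D,M,Z}.
D ∈ reach(L|{A}) ⇒ L ⊥̸ D | {A}.

No — L and D are d-connected given {A}.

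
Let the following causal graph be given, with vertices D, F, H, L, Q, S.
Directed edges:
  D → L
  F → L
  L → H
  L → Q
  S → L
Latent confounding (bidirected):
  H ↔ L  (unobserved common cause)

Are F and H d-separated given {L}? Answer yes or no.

No — F and H are d-connected given {L}.

Bayes-Ball from F | {L} reaches {D,H,S}.
H ∈ reach(F|{L}) ⇒ F ⊥̸ H | {L}.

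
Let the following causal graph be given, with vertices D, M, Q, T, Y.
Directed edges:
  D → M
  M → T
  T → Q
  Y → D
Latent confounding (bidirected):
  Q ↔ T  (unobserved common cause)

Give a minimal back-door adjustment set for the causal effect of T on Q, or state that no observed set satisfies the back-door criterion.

desc(T)\{T}={Q}; candidates ⊆ {D,M,Y}.
T↔Q: latent back-door arc(s) into T.
size 0: {}; under {} T still reaches {D,M,Q,Y} ∋ Q.
size 1: {D}, {M}, {Y}; under {D} T still reaches {M,Q} ∋ Q.
size 2: {D,M}, {D,Y}, {M,Y}; under {D,M} T still reaches {Q} ∋ Q.
T↔Q cannot be blocked by any observed set — no back-door set.

T→Q: no observed back-door set.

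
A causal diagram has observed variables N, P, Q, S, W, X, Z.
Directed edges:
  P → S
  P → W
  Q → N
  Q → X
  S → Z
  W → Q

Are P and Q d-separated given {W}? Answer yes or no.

Bayes-Ball from P | {W} reaches {S,Z}.
Q ∉ reach(P|{W}) ⇒ P ⊥ Q | {W}.

Yes — P ⊥ Q | {W}.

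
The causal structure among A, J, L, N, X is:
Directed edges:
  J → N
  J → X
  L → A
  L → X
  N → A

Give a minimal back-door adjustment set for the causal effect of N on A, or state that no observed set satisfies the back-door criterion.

N→A: minimal back-door set ∅.

desc(N)\{N}={A}; candidates ⊆ {J,L,X}.
∅: N⊥A given ∅ in G with N→· removed — back-door holds.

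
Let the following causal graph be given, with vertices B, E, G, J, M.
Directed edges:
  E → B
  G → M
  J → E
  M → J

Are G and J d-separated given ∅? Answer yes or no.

No — G and J are d-connected given ∅.

Bayes-Ball from G | ∅ reaches {B,E,J,M}.
J ∈ reach(G|∅) ⇒ G ⊥̸ J | ∅.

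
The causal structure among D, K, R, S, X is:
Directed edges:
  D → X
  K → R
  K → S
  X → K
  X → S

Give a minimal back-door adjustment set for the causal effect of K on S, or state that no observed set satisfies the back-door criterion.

desc(K)\{K}={R,S}; candidates ⊆ {D,X}.
size 0: {}; under {} K still reaches {D,S,X} ∋ S.
{X}: K⊥S given {X} in G with K→· removed — back-door holds.

K→S: minimal back-door set {X}.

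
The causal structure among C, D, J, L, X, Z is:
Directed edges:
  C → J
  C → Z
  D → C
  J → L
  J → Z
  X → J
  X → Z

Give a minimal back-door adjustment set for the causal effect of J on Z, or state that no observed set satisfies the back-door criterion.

J→Z: minimal back-door set {C, X}.

desc(J)\{J}={L,Z}; candidates ⊆ {C,D,X}.
size 0: {}; under {} J still reaches {C,D,X,Z} ∋ Z.
size 1: {C}, {D}, {X}; under {C} J still reaches {X,Z} ∋ Z.
{C,X}: J⊥Z given {C,X} in G with J→· removed — back-door holds.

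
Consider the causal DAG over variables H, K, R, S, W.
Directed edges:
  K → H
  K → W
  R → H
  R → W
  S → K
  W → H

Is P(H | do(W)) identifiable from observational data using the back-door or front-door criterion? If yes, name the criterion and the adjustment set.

desc(W)\{W}={H}; candidates ⊆ {K,R,S}.
size 0: {}; under {} W still reaches {H,K,R,S} ∋ H.
size 1: {K}, {R}, {S}; under {K} W still reaches {H,R} ∋ H.
{K,R}: W⊥H given {K,R} in G with W→· removed — back-door holds.
P(H|do(W)) = Σ_{K,R} P(H|W,K,R)·P(K,R).

P(H|do(W)): backdoor, adjust for {K, R}.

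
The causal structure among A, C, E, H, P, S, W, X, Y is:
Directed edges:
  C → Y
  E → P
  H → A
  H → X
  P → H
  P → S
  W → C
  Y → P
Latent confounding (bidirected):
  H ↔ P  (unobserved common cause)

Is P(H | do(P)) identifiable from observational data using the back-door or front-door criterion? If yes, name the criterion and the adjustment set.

desc(P)\{P}={A,H,S,X}; candidates ⊆ {C,E,W,Y}.
P↔H: latent back-door arc(s) into P.
size 0: {}; under {} P still reaches {A,C,E,H,W,X,Y} ∋ H.
size 1: {C}, {E}, {W} …(+1); under {C} P still reaches {A,E,H,X,Y} ∋ H.
size 2: {C,E}, {C,W}, {C,Y} …(+3); under {C,E} P still reaches {A,H,X,Y} ∋ H.
P↔H cannot be blocked by any observed set — no back-door set.
No mediator lies on a directed P→…→H path.
Neither criterion identifies P(H|do(P)) in this graph.

P(H|do(P)): not identifiable (no BD/FD set).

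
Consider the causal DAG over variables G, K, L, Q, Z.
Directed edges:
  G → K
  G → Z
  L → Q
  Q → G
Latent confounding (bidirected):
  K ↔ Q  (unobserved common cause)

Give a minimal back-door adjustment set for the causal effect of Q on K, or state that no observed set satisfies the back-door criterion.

Q→K: no observed back-door set.

desc(Q)\{Q}={G,K,Z}; candidates ⊆ {L}.
Q↔K: latent back-door arc(s) into Q.
size 0: {}; under {} Q still reaches {K,L} ∋ K.
size 1: {L}; under {L} Q still reaches {K} ∋ K.
Q↔K cannot be blocked by any observed set — no back-door set.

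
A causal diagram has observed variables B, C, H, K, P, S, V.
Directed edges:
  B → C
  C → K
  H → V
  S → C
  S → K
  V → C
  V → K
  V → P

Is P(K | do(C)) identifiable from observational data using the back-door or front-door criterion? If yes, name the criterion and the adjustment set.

desc(C)\{C}={K}; candidates ⊆ {B,H,P,S,V}.
size 0: {}; under {} C still reaches {B,H,K,P,S,V} ∋ K.
size 1: {B}, {H}, {P} …(+2); under {B} C still reaches {H,K,P,S,V} ∋ K.
{S,V}: C⊥K given {S,V} in G with C→· removed — back-door holds.
P(K|do(C)) = Σ_{S,V} P(K|C,S,V)·P(S,V).

P(K|do(C)): backdoor, adjust for {S, V}.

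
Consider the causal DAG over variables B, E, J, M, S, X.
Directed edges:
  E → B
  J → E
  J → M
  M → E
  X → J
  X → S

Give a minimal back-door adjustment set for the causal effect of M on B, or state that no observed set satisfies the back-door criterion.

desc(M)\{M}={B,E}; candidates ⊆ {J,S,X}.
size 0: {}; under {} M still reaches {B,E,J,S,X} ∋ B.
{J}: M⊥B given {J} in G with M→· removed — back-door holds.

M→B: minimal back-door set {J}.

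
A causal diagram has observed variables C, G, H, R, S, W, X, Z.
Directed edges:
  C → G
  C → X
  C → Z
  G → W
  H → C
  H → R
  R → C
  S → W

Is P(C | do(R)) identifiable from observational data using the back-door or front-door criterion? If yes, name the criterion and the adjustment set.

desc(R)\{R}={C,G,W,X,Z}; candidates ⊆ {H,S}.
size 0: {}; under {} R still reaches {C,G,H,W,X,Z} ∋ C.
{H}: R⊥C given {H} in G with R→· removed — back-door holds.
P(C|do(R)) = Σ_{H} P(C|R,H)·P(H).

P(C|do(R)): backdoor, adjust for {H}.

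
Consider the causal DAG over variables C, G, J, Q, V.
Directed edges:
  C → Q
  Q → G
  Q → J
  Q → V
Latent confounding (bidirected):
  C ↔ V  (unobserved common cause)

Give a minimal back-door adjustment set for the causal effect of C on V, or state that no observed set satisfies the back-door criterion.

desc(C)\{C}={G,J,Q,V}; candidates ⊆ {—}.
C↔V: latent back-door arc(s) into C.
size 0: {}; under {} C still reaches {V} ∋ V.
C↔V cannot be blocked by any observed set — no back-door set.

C→V: no observed back-door set.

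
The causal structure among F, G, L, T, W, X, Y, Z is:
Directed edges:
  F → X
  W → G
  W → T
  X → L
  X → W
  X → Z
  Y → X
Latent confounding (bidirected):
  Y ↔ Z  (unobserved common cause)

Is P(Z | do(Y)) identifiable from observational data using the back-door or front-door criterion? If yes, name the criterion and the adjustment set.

P(Z|do(Y)): frontdoor, adjust for {X}.

desc(Y)\{Y}={G,L,T,W,X,Z}; candidates ⊆ {F}.
Y↔Z: latent back-door arc(s) into Y.
size 0: {}; under {} Y still reaches {Z} ∋ Z.
size 1: {F}; under {F} Y still reaches {Z} ∋ Z.
Y↔Z cannot be blocked by any observed set — no back-door set.
{X}: (i) intercepts every directed Y→Z path; (ii) no back-door Y→{X}; (iii) {Y} blocks every back-door {X}→Z. Front-door holds.
P(Z|do(Y)) = Σ_{X} P(X|Y) Σ_{Y'} P(Z|X,Y')P(Y').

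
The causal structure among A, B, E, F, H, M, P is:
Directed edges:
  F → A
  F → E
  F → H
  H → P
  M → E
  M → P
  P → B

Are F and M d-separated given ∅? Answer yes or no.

Yes — F ⊥ M | ∅.

Bayes-Ball from F | ∅ reaches {A,B,E,H,P}.
M ∉ reach(F|∅) ⇒ F ⊥ M | ∅.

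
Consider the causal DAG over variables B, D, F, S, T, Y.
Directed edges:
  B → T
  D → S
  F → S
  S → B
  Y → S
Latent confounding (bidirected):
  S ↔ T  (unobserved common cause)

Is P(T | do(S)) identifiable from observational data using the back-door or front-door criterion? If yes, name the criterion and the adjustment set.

P(T|do(S)): frontdoor, adjust for {B}.

desc(S)\{S}={B,T}; candidates ⊆ {D,F,Y}.
S↔T: latent back-door arc(s) into S.
size 0: {}; under {} S still reaches {D,F,T,Y} ∋ T.
size 1: {D}, {F}, {Y}; under {D} S still reaches {F,T,Y} ∋ T.
size 2: {D,F}, {D,Y}, {F,Y}; under {D,F} S still reaches {T,Y} ∋ T.
S↔T cannot be blocked by any observed set — no back-door set.
{B}: (i) intercepts every directed S→T path; (ii) no back-door S→{B}; (iii) {S} blocks every back-door {B}→T. Front-door holds.
P(T|do(S)) = Σ_{B} P(B|S) Σ_{S'} P(T|B,S')P(S').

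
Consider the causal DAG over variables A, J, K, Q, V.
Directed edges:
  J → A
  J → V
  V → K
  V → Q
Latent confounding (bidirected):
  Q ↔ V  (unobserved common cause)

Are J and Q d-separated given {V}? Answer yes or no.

Bayes-Ball from J | {V} reaches {A,Q}.
Q ∈ reach(J|{V}) ⇒ J ⊥̸ Q | {V}.

No — J and Q are d-connected given {V}.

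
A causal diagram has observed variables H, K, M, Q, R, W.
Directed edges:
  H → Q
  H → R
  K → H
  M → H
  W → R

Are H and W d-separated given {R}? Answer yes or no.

Bayes-Ball from H | {R} reaches {K,M,Q,W}.
W ∈ reach(H|{R}) ⇒ H ⊥̸ W | {R}.

No — H and W are d-connected given {R}.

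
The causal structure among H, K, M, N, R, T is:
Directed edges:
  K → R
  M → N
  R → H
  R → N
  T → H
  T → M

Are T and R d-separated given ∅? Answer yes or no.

Bayes-Ball from T | ∅ reaches {H,M,N}.
R ∉ reach(T|∅) ⇒ T ⊥ R | ∅.

Yes — T ⊥ R | ∅.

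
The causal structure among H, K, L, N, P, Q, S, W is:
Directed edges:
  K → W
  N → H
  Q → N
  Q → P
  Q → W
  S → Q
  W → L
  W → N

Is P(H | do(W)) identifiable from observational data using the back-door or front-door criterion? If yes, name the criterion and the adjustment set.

P(H|do(W)): backdoor, adjust for {Q}.

desc(W)\{W}={H,L,N}; candidates ⊆ {K,P,Q,S}.
size 0: {}; under {} W still reaches {H,K,N,P,Q,S} ∋ H.
{Q}: W⊥H given {Q} in G with W→· removed — back-door holds.
P(H|do(W)) = Σ_{Q} P(H|W,Q)·P(Q).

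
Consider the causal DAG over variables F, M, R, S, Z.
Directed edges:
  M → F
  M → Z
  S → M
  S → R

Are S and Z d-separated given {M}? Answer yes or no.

Bayes-Ball from S | {M} reaches {R}.
Z ∉ reach(S|{M}) ⇒ S ⊥ Z | {M}.

Yes — S ⊥ Z | {M}.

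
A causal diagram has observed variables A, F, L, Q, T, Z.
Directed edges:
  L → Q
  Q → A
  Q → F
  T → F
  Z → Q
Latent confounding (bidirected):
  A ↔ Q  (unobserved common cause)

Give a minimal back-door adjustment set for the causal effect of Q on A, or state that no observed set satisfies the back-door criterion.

Q→A: no observed back-door set.

desc(Q)\{Q}={A,F}; candidates ⊆ {L,T,Z}.
Q↔A: latent back-door arc(s) into Q.
size 0: {}; under {} Q still reaches {A,L,Z} ∋ A.
size 1: {L}, {T}, {Z}; under {L} Q still reaches {A,Z} ∋ A.
size 2: {L,T}, {L,Z}, {T,Z}; under {L,T} Q still reaches {A,Z} ∋ A.
Q↔A cannot be blocked by any observed set — no back-door set.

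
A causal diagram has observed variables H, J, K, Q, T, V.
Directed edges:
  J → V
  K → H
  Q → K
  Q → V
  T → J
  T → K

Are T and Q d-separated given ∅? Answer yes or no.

Bayes-Ball from T | ∅ reaches {H,J,K,V}.
Q ∉ reach(T|∅) ⇒ T ⊥ Q | ∅.

Yes — T ⊥ Q | ∅.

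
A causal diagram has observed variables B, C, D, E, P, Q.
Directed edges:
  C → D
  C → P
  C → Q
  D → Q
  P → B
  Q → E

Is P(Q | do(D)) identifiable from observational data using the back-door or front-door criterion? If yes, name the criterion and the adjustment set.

desc(D)\{D}={E,Q}; candidates ⊆ {B,C,P}.
size 0: {}; under {} D still reaches {B,C,E,P,Q} ∋ Q.
{C}: D⊥Q given {C} in G with D→· removed — back-door holds.
P(Q|do(D)) = Σ_{C} P(Q|D,C)·P(C).

P(Q|do(D)): backdoor, adjust for {C}.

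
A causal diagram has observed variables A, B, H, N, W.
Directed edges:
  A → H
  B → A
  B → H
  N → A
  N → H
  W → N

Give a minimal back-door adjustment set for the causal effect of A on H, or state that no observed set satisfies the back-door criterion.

desc(A)\{A}={H}; candidates ⊆ {B,N,W}.
size 0: {}; under {} A still reaches {B,H,N,W} ∋ H.
size 1: {B}, {N}, {W}; under {B} A still reaches {H,N,W} ∋ H.
{B,N}: A⊥H given {B,N} in G with A→· removed — back-door holds.

A→H: minimal back-door set {B, N}.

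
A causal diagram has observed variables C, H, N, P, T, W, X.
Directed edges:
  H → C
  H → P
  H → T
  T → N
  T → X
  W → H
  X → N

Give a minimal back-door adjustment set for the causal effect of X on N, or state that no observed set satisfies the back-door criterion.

desc(X)\{X}={N}; candidates ⊆ {C,H,P,T,W}.
size 0: {}; under {} X still reaches {C,H,N,P,T,W} ∋ N.
{T}: X⊥N given {T} in G with X→· removed — back-door holds.

X→N: minimal back-door set {T}.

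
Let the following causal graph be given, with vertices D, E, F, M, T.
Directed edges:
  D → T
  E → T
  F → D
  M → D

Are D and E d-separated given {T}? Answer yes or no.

Bayes-Ball from D | {T} reaches {E,F,M}.
E ∈ reach(D|{T}) ⇒ D ⊥̸ E | {T}.

No — D and E are d-connected given {T}.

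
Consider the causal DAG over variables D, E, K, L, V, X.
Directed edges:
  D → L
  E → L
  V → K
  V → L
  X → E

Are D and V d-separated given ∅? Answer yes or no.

Bayes-Ball from D | ∅ reaches {L}.
V ∉ reach(D|∅) ⇒ D ⊥ V | ∅.

Yes — D ⊥ V | ∅.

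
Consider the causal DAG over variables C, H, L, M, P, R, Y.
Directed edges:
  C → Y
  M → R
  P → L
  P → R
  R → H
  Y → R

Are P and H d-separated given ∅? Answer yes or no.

Bayes-Ball from P | ∅ reaches {H,L,R}.
H ∈ reach(P|∅) ⇒ P ⊥̸ H | ∅.

No — P and H are d-connected given ∅.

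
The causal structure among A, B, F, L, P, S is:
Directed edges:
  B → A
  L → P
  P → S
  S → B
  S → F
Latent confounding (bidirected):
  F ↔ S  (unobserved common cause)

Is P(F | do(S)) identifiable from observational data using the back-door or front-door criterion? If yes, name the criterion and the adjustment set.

P(F|do(S)): not identifiable (no BD/FD set).

desc(S)\{S}={A,B,F}; candidates ⊆ {L,P}.
S↔F: latent back-door arc(s) into S.
size 0: {}; under {} S still reaches {F,L,P} ∋ F.
size 1: {L}, {P}; under {L} S still reaches {F,P} ∋ F.
size 2: {L,P}; under {L,P} S still reaches {F} ∋ F.
S↔F cannot be blocked by any observed set — no back-door set.
No mediator lies on a directed S→…→F path.
Neither criterion identifies P(F|do(S)) in this graph.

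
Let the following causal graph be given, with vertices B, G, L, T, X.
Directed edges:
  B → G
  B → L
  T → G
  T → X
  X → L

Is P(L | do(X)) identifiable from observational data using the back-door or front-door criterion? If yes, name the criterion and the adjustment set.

P(L|do(X)): backdoor, adjust for ∅.

desc(X)\{X}={L}; candidates ⊆ {B,G,T}.
∅: X⊥L given ∅ in G with X→· removed — back-door holds.
P(L|do(X)) = P(L|X) — no adjustment needed.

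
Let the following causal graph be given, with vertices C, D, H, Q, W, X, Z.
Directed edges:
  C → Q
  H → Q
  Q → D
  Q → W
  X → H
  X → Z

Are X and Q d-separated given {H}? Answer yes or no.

Yes — X ⊥ Q | {H}.

Bayes-Ball from X | {H} reaches {Z}.
Q ∉ reach(X|{H}) ⇒ X ⊥ Q | {H}.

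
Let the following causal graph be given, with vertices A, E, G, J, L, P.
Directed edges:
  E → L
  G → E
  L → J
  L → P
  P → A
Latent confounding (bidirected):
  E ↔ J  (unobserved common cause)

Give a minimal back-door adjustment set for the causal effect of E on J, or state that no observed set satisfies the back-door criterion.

E→J: no observed back-door set.

desc(E)\{E}={A,J,L,P}; candidates ⊆ {G}.
E↔J: latent back-door arc(s) into E.
size 0: {}; under {} E still reaches {G,J} ∋ J.
size 1: {G}; under {G} E still reaches {J} ∋ J.
E↔J cannot be blocked by any observed set — no back-door set.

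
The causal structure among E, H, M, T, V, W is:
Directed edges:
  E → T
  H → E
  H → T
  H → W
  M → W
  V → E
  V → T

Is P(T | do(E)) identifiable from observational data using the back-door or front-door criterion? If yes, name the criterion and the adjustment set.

desc(E)\{E}={T}; candidates ⊆ {H,M,V,W}.
size 0: {}; under {} E still reaches {H,T,V,W} ∋ T.
size 1: {H}, {M}, {V} …(+1); under {H} E still reaches {T,V} ∋ T.
{H,V}: E⊥T given {H,V} in G with E→· removed — back-door holds.
P(T|do(E)) = Σ_{H,V} P(T|E,H,V)·P(H,V).

P(T|do(E)): backdoor, adjust for {H, V}.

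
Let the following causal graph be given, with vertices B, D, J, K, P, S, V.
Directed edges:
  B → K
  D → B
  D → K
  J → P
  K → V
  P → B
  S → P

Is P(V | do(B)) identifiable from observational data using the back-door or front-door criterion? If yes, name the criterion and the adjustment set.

desc(B)\{B}={K,V}; candidates ⊆ {D,J,P,S}.
size 0: {}; under {} B still reaches {D,J,K,P,S,V} ∋ V.
{D}: B⊥V given {D} in G with B→· removed — back-door holds.
P(V|do(B)) = Σ_{D} P(V|B,D)·P(D).

P(V|do(B)): backdoor, adjust for {D}.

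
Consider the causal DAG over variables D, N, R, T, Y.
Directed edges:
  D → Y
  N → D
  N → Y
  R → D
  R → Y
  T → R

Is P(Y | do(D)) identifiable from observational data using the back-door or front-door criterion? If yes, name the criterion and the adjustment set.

desc(D)\{D}={Y}; candidates ⊆ {N,R,T}.
size 0: {}; under {} D still reaches {N,R,T,Y} ∋ Y.
size 1: {N}, {R}, {T}; under {N} D still reaches {R,T,Y} ∋ Y.
{N,R}: D⊥Y given {N,R} in G with D→· removed — back-door holds.
P(Y|do(D)) = Σ_{N,R} P(Y|D,N,R)·P(N,R).

P(Y|do(D)): backdoor, adjust for {N, R}.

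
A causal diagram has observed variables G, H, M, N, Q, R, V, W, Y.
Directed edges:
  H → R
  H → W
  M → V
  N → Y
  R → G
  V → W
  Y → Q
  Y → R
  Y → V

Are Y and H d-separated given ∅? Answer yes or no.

Bayes-Ball from Y | ∅ reaches {G,N,Q,R,V,W}.
H ∉ reach(Y|∅) ⇒ Y ⊥ H | ∅.

Yes — Y ⊥ H | ∅.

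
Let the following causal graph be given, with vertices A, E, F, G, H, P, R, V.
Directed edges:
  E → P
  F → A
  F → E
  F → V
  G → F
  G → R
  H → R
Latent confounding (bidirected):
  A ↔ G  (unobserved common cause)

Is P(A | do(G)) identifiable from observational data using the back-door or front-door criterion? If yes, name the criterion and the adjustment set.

P(A|do(G)): frontdoor, adjust for {F}.

desc(G)\{G}={A,E,F,P,R,V}; candidates ⊆ {H}.
G↔A: latent back-door arc(s) into G.
size 0: {}; under {} G still reaches {A} ∋ A.
size 1: {H}; under {H} G still reaches {A} ∋ A.
G↔A cannot be blocked by any observed set — no back-door set.
{F}: (i) intercepts every directed G→A path; (ii) no back-door G→{F}; (iii) {G} blocks every back-door {F}→A. Front-door holds.
P(A|do(G)) = Σ_{F} P(F|G) Σ_{G'} P(A|F,G')P(G').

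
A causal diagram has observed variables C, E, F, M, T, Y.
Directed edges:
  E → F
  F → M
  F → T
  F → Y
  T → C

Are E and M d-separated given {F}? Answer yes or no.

Yes — E ⊥ M | {F}.

Bayes-Ball from E | {F} reaches ∅.
M ∉ reach(E|{F}) ⇒ E ⊥ M | {F}.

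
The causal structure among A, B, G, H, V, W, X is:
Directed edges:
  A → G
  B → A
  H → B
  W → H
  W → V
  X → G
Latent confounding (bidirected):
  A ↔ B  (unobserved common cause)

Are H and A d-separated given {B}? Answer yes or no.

Bayes-Ball from H | {B} reaches {A,G,V,W}.
A ∈ reach(H|{B}) ⇒ H ⊥̸ A | {B}.

No — H and A are d-connected given {B}.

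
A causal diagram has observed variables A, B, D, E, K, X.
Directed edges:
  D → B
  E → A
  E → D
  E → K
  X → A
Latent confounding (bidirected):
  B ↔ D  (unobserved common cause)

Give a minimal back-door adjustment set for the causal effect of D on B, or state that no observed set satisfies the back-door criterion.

desc(D)\{D}={B}; candidates ⊆ {A,E,K,X}.
D↔B: latent back-door arc(s) into D.
size 0: {}; under {} D still reaches {A,B,E,K} ∋ B.
size 1: {A}, {E}, {K} …(+1); under {A} D still reaches {B,E,K,X} ∋ B.
size 2: {A,E}, {A,K}, {A,X} …(+3); under {A,E} D still reaches {B} ∋ B.
D↔B cannot be blocked by any observed set — no back-door set.

D→B: no observed back-door set.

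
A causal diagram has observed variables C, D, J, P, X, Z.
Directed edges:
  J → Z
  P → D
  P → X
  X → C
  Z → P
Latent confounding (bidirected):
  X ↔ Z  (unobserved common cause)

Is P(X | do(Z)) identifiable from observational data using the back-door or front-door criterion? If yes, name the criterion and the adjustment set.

P(X|do(Z)): frontdoor, adjust for {P}.

desc(Z)\{Z}={C,D,P,X}; candidates ⊆ {J}.
Z↔X: latent back-door arc(s) into Z.
size 0: {}; under {} Z still reaches {C,J,X} ∋ X.
size 1: {J}; under {J} Z still reaches {C,X} ∋ X.
Z↔X cannot be blocked by any observed set — no back-door set.
{P}: (i) intercepts every directed Z→X path; (ii) no back-door Z→{P}; (iii) {Z} blocks every back-door {P}→X. Front-door holds.
P(X|do(Z)) = Σ_{P} P(P|Z) Σ_{Z'} P(X|P,Z')P(Z').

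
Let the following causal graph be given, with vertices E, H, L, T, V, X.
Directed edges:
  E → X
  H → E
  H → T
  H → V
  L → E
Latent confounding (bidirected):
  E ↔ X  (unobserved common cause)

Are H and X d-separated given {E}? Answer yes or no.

Bayes-Ball from H | {E} reaches {L,T,V,X}.
X ∈ reach(H|{E}) ⇒ H ⊥̸ X | {E}.

No — H and X are d-connected given {E}.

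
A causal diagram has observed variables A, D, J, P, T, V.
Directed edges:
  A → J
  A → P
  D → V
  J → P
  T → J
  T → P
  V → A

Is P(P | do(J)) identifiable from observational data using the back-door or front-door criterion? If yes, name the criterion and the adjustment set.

P(P|do(J)): backdoor, adjust for {A, T}.

desc(J)\{J}={P}; candidates ⊆ {A,D,T,V}.
size 0: {}; under {} J still reaches {A,D,P,T,V} ∋ P.
size 1: {A}, {D}, {T} …(+1); under {A} J still reaches {P,T} ∋ P.
{A,T}: J⊥P given {A,T} in G with J→· removed — back-door holds.
P(P|do(J)) = Σ_{A,T} P(P|J,A,T)·P(A,T).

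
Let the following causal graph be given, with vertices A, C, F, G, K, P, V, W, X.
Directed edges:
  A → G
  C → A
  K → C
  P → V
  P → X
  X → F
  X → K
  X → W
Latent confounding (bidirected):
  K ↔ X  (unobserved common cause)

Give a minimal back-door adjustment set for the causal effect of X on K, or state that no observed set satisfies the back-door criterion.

X→K: no observed back-door set.

desc(X)\{X}={A,C,F,G,K,W}; candidates ⊆ {P,V}.
X↔K: latent back-door arc(s) into X.
size 0: {}; under {} X still reaches {A,C,G,K,P,V} ∋ K.
size 1: {P}, {V}; under {P} X still reaches {A,C,G,K} ∋ K.
size 2: {P,V}; under {P,V} X still reaches {A,C,G,K} ∋ K.
X↔K cannot be blocked by any observed set — no back-door set.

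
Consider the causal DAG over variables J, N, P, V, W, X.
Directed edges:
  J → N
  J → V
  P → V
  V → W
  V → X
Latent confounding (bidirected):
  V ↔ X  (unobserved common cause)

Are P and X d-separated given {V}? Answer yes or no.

Bayes-Ball from P | {V} reaches {J,N,X}.
X ∈ reach(P|{V}) ⇒ P ⊥̸ X | {V}.

No — P and X are d-connected given {V}.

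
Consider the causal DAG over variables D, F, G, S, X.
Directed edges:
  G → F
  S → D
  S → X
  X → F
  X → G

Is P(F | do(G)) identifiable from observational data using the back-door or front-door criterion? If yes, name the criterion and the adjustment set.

P(F|do(G)): backdoor, adjust for {X}.

desc(G)\{G}={F}; candidates ⊆ {D,S,X}.
size 0: {}; under {} G still reaches {D,F,S,X} ∋ F.
{X}: G⊥F given {X} in G with G→· removed — back-door holds.
P(F|do(G)) = Σ_{X} P(F|G,X)·P(X).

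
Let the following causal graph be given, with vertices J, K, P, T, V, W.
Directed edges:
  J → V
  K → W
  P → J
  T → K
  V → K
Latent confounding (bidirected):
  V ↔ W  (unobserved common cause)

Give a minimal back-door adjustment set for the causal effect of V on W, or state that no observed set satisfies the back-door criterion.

desc(V)\{V}={K,W}; candidates ⊆ {J,P,T}.
V↔W: latent back-door arc(s) into V.
size 0: {}; under {} V still reaches {J,P,W} ∋ W.
size 1: {J}, {P}, {T}; under {J} V still reaches {W} ∋ W.
size 2: {J,P}, {J,T}, {P,T}; under {J,P} V still reaches {W} ∋ W.
V↔W cannot be blocked by any observed set — no back-door set.

V→W: no observed back-door set.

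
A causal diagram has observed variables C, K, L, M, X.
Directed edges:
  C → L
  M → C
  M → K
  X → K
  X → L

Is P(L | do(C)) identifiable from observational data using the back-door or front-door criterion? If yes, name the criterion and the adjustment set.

P(L|do(C)): backdoor, adjust for ∅.

desc(C)\{C}={L}; candidates ⊆ {K,M,X}.
∅: C⊥L given ∅ in G with C→· removed — back-door holds.
P(L|do(C)) = P(L|C) — no adjustment needed.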